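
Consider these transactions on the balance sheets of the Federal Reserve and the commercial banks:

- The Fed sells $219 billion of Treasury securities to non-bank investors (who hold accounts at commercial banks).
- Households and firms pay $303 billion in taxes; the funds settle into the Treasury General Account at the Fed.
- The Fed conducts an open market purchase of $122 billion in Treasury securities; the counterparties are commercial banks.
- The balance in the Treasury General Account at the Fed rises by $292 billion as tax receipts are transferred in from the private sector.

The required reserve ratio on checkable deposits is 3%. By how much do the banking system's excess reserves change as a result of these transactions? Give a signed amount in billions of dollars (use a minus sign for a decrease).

Asset sale (to non-banks) $219 billion: reserves −$219B, deposits −$219B.
Government account inflow $303 billion: reserves −$303B, deposits −$303B.
OMO purchase (from banks) $122 billion: reserves +$122B, deposits 0.
Government account inflow $292 billion: reserves −$292B, deposits −$292B.
Totals: Δreserves = −$692B, Δdeposits = −$814B.
Δrequired reserves = 3% × −$814B = −$24.42B.
Δexcess reserves = Δreserves − Δrequired = −$692B − (−$24.42B) = -$667.58 billion.

-$667.58 billion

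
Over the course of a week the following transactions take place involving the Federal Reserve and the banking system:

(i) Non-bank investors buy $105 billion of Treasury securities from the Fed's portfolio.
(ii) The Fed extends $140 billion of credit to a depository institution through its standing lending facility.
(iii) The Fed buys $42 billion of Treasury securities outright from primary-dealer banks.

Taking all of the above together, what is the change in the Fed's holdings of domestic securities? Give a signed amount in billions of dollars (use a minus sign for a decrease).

Asset sale (to non-banks) $105 billion: securities removed from the Fed's portfolio → −$105B.
Discount-window loan $140 billion: the Fed's securities portfolio is untouched → 0.
OMO purchase (from banks) $42 billion: securities added to the Fed's portfolio → +$42B.
Net: −105 + 0 + 42 = -$63 billion.

-$63 billion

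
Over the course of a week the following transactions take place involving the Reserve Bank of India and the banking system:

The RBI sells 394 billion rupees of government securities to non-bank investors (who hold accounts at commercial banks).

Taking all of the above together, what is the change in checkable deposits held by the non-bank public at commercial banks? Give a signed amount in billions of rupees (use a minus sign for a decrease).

-394 billion

RBI balance sheet:
  Assets:      Securities −394B
  Liabilities: Bank reserves −394B
Commercial banking system:
  Assets:      Reserves at CB −394B
  Liabilities: Checkable deposits −394B
So the change in checkable deposits held by the non-bank public at commercial banks is -394 billion.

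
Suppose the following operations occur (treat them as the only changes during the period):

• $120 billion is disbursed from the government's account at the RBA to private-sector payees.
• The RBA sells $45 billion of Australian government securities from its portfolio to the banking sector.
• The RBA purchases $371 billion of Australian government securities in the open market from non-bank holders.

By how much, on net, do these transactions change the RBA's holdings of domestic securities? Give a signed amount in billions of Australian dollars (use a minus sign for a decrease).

Government spending $120 billion: the RBA's securities portfolio is untouched → 0.
OMO sale (to banks) $45 billion: securities removed from the RBA's portfolio → −$45B.
Asset purchase (from non-banks) $371 billion: securities added to the RBA's portfolio → +$371B.
Net: 0 − 45 + 371 = +$326 billion.

+$326 billion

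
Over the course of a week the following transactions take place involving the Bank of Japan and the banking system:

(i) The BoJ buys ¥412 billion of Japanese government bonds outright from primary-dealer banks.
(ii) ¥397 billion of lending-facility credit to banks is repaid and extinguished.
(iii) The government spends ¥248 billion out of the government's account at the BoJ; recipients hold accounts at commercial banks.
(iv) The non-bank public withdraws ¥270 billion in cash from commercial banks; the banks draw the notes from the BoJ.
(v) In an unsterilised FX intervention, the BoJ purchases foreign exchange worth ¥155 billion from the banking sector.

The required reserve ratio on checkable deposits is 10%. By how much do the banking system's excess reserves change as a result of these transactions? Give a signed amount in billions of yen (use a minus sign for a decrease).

OMO purchase (from banks) ¥412 billion: reserves +¥412B, deposits 0.
Discount-window repayment ¥397 billion: reserves −¥397B, deposits 0.
Government spending ¥248 billion: reserves +¥248B, deposits +¥248B.
Currency withdrawal ¥270 billion: reserves −¥270B, deposits −¥270B.
FX purchase ¥155 billion: reserves +¥155B, deposits 0.
Totals: Δreserves = +¥148B, Δdeposits = −¥22B.
Δrequired reserves = 10% × −¥22B = −¥2.2B.
Δexcess reserves = Δreserves − Δrequired = +¥148B − (−¥2.2B) = +¥150.2 billion.

+¥150.2 billion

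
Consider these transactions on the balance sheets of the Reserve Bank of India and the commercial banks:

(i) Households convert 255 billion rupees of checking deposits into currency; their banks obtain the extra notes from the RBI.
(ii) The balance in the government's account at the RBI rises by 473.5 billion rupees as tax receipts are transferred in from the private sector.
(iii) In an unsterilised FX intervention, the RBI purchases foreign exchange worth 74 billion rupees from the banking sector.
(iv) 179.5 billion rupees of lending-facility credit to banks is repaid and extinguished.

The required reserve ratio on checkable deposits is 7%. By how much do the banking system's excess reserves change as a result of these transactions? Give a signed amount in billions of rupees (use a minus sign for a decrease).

-783.005 billion

Currency withdrawal 255 billion rupees: reserves −255B, deposits −255B.
Government account inflow 473.5 billion rupees: reserves −473.5B, deposits −473.5B.
FX purchase 74 billion rupees: reserves +74B, deposits 0.
Discount-window repayment 179.5 billion rupees: reserves −179.5B, deposits 0.
Totals: Δreserves = −834B, Δdeposits = −728.5B.
Δrequired reserves = 7% × −728.5B = −50.995B.
Δexcess reserves = Δreserves − Δrequired = −834B − (−50.995B) = -783.005 billion.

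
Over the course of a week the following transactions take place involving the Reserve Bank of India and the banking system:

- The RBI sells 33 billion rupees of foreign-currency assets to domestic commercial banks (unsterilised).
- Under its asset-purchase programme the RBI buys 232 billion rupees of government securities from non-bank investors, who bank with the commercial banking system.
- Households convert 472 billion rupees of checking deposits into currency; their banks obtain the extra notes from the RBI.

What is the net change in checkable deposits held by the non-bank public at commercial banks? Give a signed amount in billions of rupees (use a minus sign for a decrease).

-240 billion

FX sale 33 billion rupees: the counterparty is a bank, so public deposits are unchanged → 0.
Asset purchase (from non-banks) 232 billion rupees: non-bank counterparties' bank balances rise → +232B.
Currency withdrawal 472 billion rupees: non-bank counterparties' bank balances fall → −472B.
Net: 0 + 232 − 472 = -240 billion.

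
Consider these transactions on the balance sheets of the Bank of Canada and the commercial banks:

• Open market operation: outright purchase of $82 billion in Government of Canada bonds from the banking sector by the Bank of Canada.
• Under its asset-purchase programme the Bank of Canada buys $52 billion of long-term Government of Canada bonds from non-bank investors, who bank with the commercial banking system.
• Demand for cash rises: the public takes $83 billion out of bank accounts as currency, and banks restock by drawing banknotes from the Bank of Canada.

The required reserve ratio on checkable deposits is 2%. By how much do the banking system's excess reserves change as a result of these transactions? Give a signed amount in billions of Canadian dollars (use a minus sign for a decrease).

+$51.62 billion

OMO purchase (from banks) $82 billion: reserves +$82B, deposits 0.
Asset purchase (from non-banks) $52 billion: reserves +$52B, deposits +$52B.
Currency withdrawal $83 billion: reserves −$83B, deposits −$83B.
Totals: Δreserves = +$51B, Δdeposits = −$31B.
Δrequired reserves = 2% × −$31B = −$0.62B.
Δexcess reserves = Δreserves − Δrequired = +$51B − (−$0.62B) = +$51.62 billion.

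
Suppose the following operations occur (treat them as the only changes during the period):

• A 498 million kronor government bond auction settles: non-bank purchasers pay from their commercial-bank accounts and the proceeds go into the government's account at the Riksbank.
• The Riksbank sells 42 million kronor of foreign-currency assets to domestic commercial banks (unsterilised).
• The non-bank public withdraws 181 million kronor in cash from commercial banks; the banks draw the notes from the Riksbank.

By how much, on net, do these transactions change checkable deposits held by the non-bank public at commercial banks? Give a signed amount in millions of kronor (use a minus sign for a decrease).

-679 million

Government account inflow 498 million kronor: non-bank counterparties' bank balances fall → −498M.
FX sale 42 million kronor: the counterparty is a bank, so public deposits are unchanged → 0.
Currency withdrawal 181 million kronor: non-bank counterparties' bank balances fall → −181M.
Net: −498 + 0 − 181 = -679 million.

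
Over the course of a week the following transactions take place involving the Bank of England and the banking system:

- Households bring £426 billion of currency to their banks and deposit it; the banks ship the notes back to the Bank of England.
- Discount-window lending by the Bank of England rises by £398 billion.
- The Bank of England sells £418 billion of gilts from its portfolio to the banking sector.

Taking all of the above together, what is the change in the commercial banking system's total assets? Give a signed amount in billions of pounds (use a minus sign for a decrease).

+£824 billion

Bank of England balance sheet:
  Assets:      Securities −£418B, Loans to banks +£398B
  Liabilities: Bank reserves +£406B, Currency in circulation −£426B
Commercial banking system:
  Assets:      Reserves at CB +£406B, Securities +£418B
  Liabilities: Checkable deposits +£426B, Borrowings from CB +£398B
Change in total bank assets = +£824 billion.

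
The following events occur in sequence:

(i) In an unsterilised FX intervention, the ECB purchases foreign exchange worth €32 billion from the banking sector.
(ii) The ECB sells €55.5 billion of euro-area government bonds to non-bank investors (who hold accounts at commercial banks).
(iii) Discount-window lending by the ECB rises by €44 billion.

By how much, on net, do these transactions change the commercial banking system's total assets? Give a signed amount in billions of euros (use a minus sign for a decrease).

-€11.5 billion

ECB balance sheet:
  Assets:      Securities −€55.5B, Loans to banks +€44B, Foreign assets +€32B
  Liabilities: Bank reserves +€20.5B
Commercial banking system:
  Assets:      Reserves at CB +€20.5B, Foreign assets −€32B
  Liabilities: Checkable deposits −€55.5B, Borrowings from CB +€44B
Change in total bank assets = -€11.5 billion.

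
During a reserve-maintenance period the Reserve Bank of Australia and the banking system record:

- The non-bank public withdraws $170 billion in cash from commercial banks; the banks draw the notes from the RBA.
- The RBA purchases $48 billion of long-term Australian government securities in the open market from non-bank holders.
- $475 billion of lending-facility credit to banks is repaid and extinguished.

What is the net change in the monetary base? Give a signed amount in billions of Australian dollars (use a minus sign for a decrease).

-$427 billion

RBA balance sheet:
  Assets:      Securities +$48B, Loans to banks −$475B
  Liabilities: Bank reserves −$597B, Currency in circulation +$170B
Monetary base = currency + reserves: +$170B + (−$597B) = -$427 billion.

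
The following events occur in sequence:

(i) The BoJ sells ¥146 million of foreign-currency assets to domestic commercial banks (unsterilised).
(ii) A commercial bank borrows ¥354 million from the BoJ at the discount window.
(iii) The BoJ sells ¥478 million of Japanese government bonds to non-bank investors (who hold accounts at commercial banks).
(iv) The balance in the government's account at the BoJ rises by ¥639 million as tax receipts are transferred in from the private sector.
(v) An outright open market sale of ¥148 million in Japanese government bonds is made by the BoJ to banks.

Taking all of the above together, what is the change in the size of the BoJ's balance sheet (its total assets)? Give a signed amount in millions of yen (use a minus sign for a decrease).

FX sale ¥146 million: a BoJ asset is shed → −¥146M.
Discount-window loan ¥354 million: a BoJ asset is acquired → +¥354M.
Asset sale (to non-banks) ¥478 million: a BoJ asset is shed → −¥478M.
Government account inflow ¥639 million: only the composition of liabilities changes → 0.
OMO sale (to banks) ¥148 million: a BoJ asset is shed → −¥148M.
Net: −146 + 354 − 478 + 0 − 148 = -¥418 million.

-¥418 million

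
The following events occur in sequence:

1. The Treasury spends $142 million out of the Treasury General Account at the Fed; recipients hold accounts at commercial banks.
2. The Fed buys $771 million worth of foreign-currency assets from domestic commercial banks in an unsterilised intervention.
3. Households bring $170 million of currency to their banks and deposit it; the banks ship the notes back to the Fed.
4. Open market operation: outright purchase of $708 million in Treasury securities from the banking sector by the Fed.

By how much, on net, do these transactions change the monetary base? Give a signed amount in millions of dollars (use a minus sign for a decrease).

Fed balance sheet:
  Assets:      Securities +$708M, Foreign assets +$771M
  Liabilities: Bank reserves +$1791M, Currency in circulation −$170M, Government deposits −$142M
Monetary base = currency + reserves: −$170M + (+$1791M) = +$1621 million.

+$1621 million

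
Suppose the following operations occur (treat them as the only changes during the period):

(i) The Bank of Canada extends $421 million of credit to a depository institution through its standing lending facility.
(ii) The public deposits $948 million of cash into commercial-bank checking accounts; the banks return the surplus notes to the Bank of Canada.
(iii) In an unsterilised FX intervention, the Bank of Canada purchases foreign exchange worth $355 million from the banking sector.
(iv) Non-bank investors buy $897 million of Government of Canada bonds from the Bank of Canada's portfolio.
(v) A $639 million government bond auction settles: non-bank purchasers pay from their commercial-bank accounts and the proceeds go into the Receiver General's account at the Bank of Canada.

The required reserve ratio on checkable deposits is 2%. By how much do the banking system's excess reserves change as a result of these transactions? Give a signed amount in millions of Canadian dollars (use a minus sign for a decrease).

Discount-window loan $421 million: reserves +$421M, deposits 0.
Currency deposit $948 million: reserves +$948M, deposits +$948M.
FX purchase $355 million: reserves +$355M, deposits 0.
Asset sale (to non-banks) $897 million: reserves −$897M, deposits −$897M.
Government account inflow $639 million: reserves −$639M, deposits −$639M.
Totals: Δreserves = +$188M, Δdeposits = −$588M.
Δrequired reserves = 2% × −$588M = −$11.76M.
Δexcess reserves = Δreserves − Δrequired = +$188M − (−$11.76M) = +$199.76 million.

+$199.76 million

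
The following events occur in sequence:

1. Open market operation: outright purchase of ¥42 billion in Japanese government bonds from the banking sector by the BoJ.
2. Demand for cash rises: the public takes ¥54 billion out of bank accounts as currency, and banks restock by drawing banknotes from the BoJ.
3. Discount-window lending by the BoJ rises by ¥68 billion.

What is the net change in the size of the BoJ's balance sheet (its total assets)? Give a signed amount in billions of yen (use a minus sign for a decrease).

+¥110 billion

OMO purchase (from banks) ¥42 billion: a BoJ asset is acquired → +¥42B.
Currency withdrawal ¥54 billion: only the composition of liabilities changes → 0.
Discount-window loan ¥68 billion: a BoJ asset is acquired → +¥68B.
Net: 42 + 0 + 68 = +¥110 billion.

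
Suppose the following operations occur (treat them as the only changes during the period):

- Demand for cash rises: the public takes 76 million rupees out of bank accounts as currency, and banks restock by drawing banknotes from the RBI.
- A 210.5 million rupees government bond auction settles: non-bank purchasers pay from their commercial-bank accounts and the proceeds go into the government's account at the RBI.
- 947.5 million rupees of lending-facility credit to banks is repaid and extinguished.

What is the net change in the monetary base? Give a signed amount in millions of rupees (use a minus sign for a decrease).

-1158 million

Currency withdrawal 76 million rupees: just a shift between currency and reserves — both are base money → 0.
Government account inflow 210.5 million rupees: reserves shift to a non-base liability → −210.5M.
Discount-window repayment 947.5 million rupees: RBI balance sheet contracts → −947.5M.
Net: 0 − 210.5 − 947.5 = -1158 million.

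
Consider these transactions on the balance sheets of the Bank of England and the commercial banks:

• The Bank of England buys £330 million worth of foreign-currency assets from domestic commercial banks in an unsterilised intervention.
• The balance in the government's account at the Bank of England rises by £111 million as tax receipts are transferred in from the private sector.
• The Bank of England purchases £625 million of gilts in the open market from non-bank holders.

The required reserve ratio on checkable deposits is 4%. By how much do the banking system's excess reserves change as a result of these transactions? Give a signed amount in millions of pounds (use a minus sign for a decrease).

FX purchase £330 million: reserves +£330M, deposits 0.
Government account inflow £111 million: reserves −£111M, deposits −£111M.
Asset purchase (from non-banks) £625 million: reserves +£625M, deposits +£625M.
Totals: Δreserves = +£844M, Δdeposits = +£514M.
Δrequired reserves = 4% × +£514M = +£20.56M.
Δexcess reserves = Δreserves − Δrequired = +£844M − (+£20.56M) = +£823.44 million.

+£823.44 million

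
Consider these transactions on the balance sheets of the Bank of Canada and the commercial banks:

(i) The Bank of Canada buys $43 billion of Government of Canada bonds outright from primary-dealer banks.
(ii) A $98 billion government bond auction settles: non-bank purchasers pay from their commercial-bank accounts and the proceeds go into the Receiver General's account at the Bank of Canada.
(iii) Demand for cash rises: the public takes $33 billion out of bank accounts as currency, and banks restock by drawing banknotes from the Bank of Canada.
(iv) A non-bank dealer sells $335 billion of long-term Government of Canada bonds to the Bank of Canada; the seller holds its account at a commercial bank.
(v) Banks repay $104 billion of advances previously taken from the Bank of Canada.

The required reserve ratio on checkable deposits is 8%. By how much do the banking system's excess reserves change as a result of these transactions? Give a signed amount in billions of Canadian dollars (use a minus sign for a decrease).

OMO purchase (from banks) $43 billion: reserves +$43B, deposits 0.
Government account inflow $98 billion: reserves −$98B, deposits −$98B.
Currency withdrawal $33 billion: reserves −$33B, deposits −$33B.
Asset purchase (from non-banks) $335 billion: reserves +$335B, deposits +$335B.
Discount-window repayment $104 billion: reserves −$104B, deposits 0.
Totals: Δreserves = +$143B, Δdeposits = +$204B.
Δrequired reserves = 8% × +$204B = +$16.32B.
Δexcess reserves = Δreserves − Δrequired = +$143B − (+$16.32B) = +$126.68 billion.

+$126.68 billion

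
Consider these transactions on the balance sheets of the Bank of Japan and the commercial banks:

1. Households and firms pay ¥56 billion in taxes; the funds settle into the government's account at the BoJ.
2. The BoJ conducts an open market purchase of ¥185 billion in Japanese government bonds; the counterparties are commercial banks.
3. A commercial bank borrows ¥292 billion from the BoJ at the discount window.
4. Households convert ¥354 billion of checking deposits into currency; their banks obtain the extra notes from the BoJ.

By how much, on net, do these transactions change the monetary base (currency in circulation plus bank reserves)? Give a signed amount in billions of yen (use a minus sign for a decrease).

Government account inflow ¥56 billion: reserves shift to a non-base liability → −¥56B.
OMO purchase (from banks) ¥185 billion: BoJ balance sheet expands → +¥185B.
Discount-window loan ¥292 billion: BoJ balance sheet expands → +¥292B.
Currency withdrawal ¥354 billion: just a shift between currency and reserves — both are base money → 0.
Net: −56 + 185 + 292 + 0 = +¥421 billion.

+¥421 billion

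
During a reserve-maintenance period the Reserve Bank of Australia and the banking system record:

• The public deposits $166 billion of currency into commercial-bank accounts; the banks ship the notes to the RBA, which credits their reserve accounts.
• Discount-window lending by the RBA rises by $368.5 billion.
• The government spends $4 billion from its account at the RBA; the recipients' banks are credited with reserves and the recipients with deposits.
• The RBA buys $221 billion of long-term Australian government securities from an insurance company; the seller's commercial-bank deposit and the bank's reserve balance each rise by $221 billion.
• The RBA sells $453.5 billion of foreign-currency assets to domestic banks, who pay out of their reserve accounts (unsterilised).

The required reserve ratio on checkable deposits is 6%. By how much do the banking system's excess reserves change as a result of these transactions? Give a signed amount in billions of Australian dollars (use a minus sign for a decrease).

+$282.54 billion

Currency deposit $166 billion: reserves +$166B, deposits +$166B.
Discount-window loan $368.5 billion: reserves +$368.5B, deposits 0.
Government spending $4 billion: reserves +$4B, deposits +$4B.
Asset purchase (from non-banks) $221 billion: reserves +$221B, deposits +$221B.
FX sale $453.5 billion: reserves −$453.5B, deposits 0.
Totals: Δreserves = +$306B, Δdeposits = +$391B.
Δrequired reserves = 6% × +$391B = +$23.46B.
Δexcess reserves = Δreserves − Δrequired = +$306B − (+$23.46B) = +$282.54 billion.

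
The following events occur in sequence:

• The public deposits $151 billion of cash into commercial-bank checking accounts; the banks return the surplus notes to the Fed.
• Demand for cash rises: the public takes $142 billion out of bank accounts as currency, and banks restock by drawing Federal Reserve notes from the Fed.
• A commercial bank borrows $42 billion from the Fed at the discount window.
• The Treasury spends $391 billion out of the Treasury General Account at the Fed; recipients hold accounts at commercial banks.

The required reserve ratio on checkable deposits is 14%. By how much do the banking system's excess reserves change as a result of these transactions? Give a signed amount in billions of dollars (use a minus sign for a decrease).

Currency deposit $151 billion: reserves +$151B, deposits +$151B.
Currency withdrawal $142 billion: reserves −$142B, deposits −$142B.
Discount-window loan $42 billion: reserves +$42B, deposits 0.
Government spending $391 billion: reserves +$391B, deposits +$391B.
Totals: Δreserves = +$442B, Δdeposits = +$400B.
Δrequired reserves = 14% × +$400B = +$56B.
Δexcess reserves = Δreserves − Δrequired = +$442B − (+$56B) = +$386 billion.

+$386 billion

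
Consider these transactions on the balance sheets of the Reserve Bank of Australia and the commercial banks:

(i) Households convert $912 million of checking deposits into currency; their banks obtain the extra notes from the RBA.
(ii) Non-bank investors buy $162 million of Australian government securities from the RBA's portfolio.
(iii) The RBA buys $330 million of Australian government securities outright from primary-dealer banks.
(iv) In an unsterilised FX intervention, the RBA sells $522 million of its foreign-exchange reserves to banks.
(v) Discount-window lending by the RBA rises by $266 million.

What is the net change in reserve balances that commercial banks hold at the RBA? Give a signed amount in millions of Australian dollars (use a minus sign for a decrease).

RBA balance sheet:
  Assets:      Securities +$168M, Loans to banks +$266M, Foreign assets −$522M
  Liabilities: Bank reserves −$1000M, Currency in circulation +$912M
So the change in reserve balances that commercial banks hold at the RBA is -$1000 million.

-$1000 million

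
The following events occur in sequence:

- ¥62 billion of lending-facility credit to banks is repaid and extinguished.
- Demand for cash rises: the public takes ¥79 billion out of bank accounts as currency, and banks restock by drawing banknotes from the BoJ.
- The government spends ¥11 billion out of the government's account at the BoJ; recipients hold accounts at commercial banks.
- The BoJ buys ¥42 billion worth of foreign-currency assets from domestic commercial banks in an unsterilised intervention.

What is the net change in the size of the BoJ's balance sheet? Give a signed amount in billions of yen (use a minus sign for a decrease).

BoJ balance sheet:
  Assets:      Loans to banks −¥62B, Foreign assets +¥42B
  Liabilities: Bank reserves −¥88B, Currency in circulation +¥79B, Government deposits −¥11B
Commercial banking system:
  Assets:      Reserves at CB −¥88B, Foreign assets −¥42B
  Liabilities: Checkable deposits −¥68B, Borrowings from CB −¥62B
Change in total BoJ assets = -¥20 billion.

-¥20 billion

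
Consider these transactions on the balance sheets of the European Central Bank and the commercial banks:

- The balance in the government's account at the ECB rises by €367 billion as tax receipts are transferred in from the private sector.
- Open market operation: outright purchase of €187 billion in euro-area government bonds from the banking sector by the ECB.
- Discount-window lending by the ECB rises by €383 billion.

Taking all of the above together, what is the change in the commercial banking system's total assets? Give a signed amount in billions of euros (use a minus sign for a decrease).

ECB balance sheet:
  Assets:      Securities +€187B, Loans to banks +€383B
  Liabilities: Bank reserves +€203B, Government deposits +€367B
Commercial banking system:
  Assets:      Reserves at CB +€203B, Securities −€187B
  Liabilities: Checkable deposits −€367B, Borrowings from CB +€383B
Change in total bank assets = +€16 billion.

+€16 billion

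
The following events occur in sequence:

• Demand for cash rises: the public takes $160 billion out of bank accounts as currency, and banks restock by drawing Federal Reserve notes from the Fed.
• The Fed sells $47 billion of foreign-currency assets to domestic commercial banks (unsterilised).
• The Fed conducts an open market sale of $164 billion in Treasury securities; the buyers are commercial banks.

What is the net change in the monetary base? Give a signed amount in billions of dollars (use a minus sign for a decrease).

Currency withdrawal $160 billion: just a shift between currency and reserves — both are base money → 0.
FX sale $47 billion: Fed balance sheet contracts → −$47B.
OMO sale (to banks) $164 billion: Fed balance sheet contracts → −$164B.
Net: 0 − 47 − 164 = -$211 billion.

-$211 billion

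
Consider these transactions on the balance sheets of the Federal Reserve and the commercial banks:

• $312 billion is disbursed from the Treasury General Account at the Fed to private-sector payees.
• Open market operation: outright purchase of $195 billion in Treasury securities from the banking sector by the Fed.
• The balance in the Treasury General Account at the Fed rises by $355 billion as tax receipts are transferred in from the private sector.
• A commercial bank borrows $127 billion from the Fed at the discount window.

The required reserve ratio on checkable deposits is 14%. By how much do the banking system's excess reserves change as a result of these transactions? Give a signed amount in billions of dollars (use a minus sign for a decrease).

Government spending $312 billion: reserves +$312B, deposits +$312B.
OMO purchase (from banks) $195 billion: reserves +$195B, deposits 0.
Government account inflow $355 billion: reserves −$355B, deposits −$355B.
Discount-window loan $127 billion: reserves +$127B, deposits 0.
Totals: Δreserves = +$279B, Δdeposits = −$43B.
Δrequired reserves = 14% × −$43B = −$6.02B.
Δexcess reserves = Δreserves − Δrequired = +$279B − (−$6.02B) = +$285.02 billion.

+$285.02 billion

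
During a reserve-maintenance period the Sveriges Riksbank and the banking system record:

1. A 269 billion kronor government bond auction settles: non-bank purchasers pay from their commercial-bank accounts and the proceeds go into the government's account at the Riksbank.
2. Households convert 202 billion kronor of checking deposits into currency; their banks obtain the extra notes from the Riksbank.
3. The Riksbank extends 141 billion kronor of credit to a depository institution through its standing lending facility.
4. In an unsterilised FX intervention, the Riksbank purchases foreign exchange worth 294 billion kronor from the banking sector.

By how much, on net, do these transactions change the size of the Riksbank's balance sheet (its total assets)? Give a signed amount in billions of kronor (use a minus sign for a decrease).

Riksbank balance sheet:
  Assets:      Loans to banks +141B, Foreign assets +294B
  Liabilities: Bank reserves −36B, Currency in circulation +202B, Government deposits +269B
Change in total Riksbank assets = +435 billion.

+435 billion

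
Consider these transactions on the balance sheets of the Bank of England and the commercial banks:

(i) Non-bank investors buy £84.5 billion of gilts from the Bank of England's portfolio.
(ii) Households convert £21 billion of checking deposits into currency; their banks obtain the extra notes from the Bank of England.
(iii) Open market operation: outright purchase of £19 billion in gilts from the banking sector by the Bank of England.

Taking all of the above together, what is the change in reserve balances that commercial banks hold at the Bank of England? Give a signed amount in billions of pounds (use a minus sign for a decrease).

Asset sale (to non-banks) £84.5 billion: the non-bank buyers' banks settle from reserves → −£84.5B.
Currency withdrawal £21 billion: banks swap reserves for currency → −£21B.
OMO purchase (from banks) £19 billion: the Bank of England pays by crediting reserve accounts → +£19B.
Net: −84.5 − 21 + 19 = -£86.5 billion.

-£86.5 billion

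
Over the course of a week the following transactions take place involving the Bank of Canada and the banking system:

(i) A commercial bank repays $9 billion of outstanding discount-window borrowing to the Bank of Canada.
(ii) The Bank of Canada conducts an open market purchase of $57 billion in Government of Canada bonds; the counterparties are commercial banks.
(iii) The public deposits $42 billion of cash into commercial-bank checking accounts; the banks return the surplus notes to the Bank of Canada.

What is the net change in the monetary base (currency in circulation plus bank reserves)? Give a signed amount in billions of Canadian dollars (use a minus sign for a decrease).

Discount-window repayment $9 billion: Bank of Canada balance sheet contracts → −$9B.
OMO purchase (from banks) $57 billion: Bank of Canada balance sheet expands → +$57B.
Currency deposit $42 billion: just a shift between currency and reserves — both are base money → 0.
Net: −9 + 57 + 0 = +$48 billion.

+$48 billion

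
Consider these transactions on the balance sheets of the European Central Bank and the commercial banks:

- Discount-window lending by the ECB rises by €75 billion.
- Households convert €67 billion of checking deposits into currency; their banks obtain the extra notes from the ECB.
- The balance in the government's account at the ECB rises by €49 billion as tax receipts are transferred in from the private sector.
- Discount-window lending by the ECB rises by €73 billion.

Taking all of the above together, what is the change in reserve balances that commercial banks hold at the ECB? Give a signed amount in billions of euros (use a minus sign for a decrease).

Discount-window loan €75 billion: the loan is credited to the bank's reserve account → +€75B.
Currency withdrawal €67 billion: banks swap reserves for currency → −€67B.
Government account inflow €49 billion: funds move from bank reserves into the government account → −€49B.
Discount-window loan €73 billion: the loan is credited to the bank's reserve account → +€73B.
Net: 75 − 67 − 49 + 73 = +€32 billion.

+€32 billion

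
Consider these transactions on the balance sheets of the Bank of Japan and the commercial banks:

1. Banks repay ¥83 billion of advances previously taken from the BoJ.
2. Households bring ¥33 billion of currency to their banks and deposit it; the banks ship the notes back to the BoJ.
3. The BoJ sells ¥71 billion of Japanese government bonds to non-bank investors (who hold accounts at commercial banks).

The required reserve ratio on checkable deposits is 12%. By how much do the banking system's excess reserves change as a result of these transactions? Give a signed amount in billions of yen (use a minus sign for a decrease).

-¥116.44 billion

Discount-window repayment ¥83 billion: reserves −¥83B, deposits 0.
Currency deposit ¥33 billion: reserves +¥33B, deposits +¥33B.
Asset sale (to non-banks) ¥71 billion: reserves −¥71B, deposits −¥71B.
Totals: Δreserves = −¥121B, Δdeposits = −¥38B.
Δrequired reserves = 12% × −¥38B = −¥4.56B.
Δexcess reserves = Δreserves − Δrequired = −¥121B − (−¥4.56B) = -¥116.44 billion.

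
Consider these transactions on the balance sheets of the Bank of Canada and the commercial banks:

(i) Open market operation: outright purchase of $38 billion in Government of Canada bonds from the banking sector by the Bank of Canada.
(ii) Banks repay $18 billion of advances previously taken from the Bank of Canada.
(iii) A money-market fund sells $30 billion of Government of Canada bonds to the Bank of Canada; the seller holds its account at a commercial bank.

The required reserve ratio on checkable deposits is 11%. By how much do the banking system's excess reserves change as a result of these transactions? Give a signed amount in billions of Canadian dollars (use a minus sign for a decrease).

+$46.7 billion

OMO purchase (from banks) $38 billion: reserves +$38B, deposits 0.
Discount-window repayment $18 billion: reserves −$18B, deposits 0.
Asset purchase (from non-banks) $30 billion: reserves +$30B, deposits +$30B.
Totals: Δreserves = +$50B, Δdeposits = +$30B.
Δrequired reserves = 11% × +$30B = +$3.3B.
Δexcess reserves = Δreserves − Δrequired = +$50B − (+$3.3B) = +$46.7 billion.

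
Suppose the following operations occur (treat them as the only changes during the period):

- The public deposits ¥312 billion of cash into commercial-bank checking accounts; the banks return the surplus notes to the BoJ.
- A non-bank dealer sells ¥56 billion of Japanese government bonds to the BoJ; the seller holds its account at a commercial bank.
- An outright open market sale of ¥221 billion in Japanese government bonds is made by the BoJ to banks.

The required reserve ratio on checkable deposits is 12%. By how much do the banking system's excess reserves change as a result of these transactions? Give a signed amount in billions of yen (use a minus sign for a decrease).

+¥102.84 billion

Currency deposit ¥312 billion: reserves +¥312B, deposits +¥312B.
Asset purchase (from non-banks) ¥56 billion: reserves +¥56B, deposits +¥56B.
OMO sale (to banks) ¥221 billion: reserves −¥221B, deposits 0.
Totals: Δreserves = +¥147B, Δdeposits = +¥368B.
Δrequired reserves = 12% × +¥368B = +¥44.16B.
Δexcess reserves = Δreserves − Δrequired = +¥147B − (+¥44.16B) = +¥102.84 billion.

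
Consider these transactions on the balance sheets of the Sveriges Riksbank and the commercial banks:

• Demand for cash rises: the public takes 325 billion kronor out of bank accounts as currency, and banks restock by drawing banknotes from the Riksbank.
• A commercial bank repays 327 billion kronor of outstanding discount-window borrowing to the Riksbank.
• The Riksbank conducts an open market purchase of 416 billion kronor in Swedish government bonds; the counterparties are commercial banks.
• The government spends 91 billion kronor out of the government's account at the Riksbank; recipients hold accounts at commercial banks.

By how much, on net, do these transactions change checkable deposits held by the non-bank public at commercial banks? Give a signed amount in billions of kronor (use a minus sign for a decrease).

-234 billion

Currency withdrawal 325 billion kronor: non-bank counterparties' bank balances fall → −325B.
Discount-window repayment 327 billion kronor: the counterparty is a bank, so public deposits are unchanged → 0.
OMO purchase (from banks) 416 billion kronor: the counterparty is a bank, so public deposits are unchanged → 0.
Government spending 91 billion kronor: non-bank counterparties' bank balances rise → +91B.
Net: −325 + 0 + 0 + 91 = -234 billion.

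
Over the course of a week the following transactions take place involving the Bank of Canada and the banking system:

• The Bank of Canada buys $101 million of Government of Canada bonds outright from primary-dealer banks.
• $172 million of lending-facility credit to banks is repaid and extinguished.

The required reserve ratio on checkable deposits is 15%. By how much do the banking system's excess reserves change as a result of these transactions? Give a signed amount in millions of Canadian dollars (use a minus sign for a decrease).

-$71 million

OMO purchase (from banks) $101 million: reserves +$101M, deposits 0.
Discount-window repayment $172 million: reserves −$172M, deposits 0.
Totals: Δreserves = −$71M, Δdeposits = 0.
Δrequired reserves = 15% × 0 = 0.
Δexcess reserves = Δreserves − Δrequired = −$71M − (0) = -$71 million.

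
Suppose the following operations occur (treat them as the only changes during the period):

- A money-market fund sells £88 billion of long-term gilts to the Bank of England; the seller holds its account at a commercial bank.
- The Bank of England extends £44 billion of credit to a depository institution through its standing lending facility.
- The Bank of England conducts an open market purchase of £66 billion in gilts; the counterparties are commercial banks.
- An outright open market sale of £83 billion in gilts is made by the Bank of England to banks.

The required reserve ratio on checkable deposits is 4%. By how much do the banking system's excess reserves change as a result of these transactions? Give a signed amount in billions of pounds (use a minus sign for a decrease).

+£111.48 billion

Asset purchase (from non-banks) £88 billion: reserves +£88B, deposits +£88B.
Discount-window loan £44 billion: reserves +£44B, deposits 0.
OMO purchase (from banks) £66 billion: reserves +£66B, deposits 0.
OMO sale (to banks) £83 billion: reserves −£83B, deposits 0.
Totals: Δreserves = +£115B, Δdeposits = +£88B.
Δrequired reserves = 4% × +£88B = +£3.52B.
Δexcess reserves = Δreserves − Δrequired = +£115B − (+£3.52B) = +£111.48 billion.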